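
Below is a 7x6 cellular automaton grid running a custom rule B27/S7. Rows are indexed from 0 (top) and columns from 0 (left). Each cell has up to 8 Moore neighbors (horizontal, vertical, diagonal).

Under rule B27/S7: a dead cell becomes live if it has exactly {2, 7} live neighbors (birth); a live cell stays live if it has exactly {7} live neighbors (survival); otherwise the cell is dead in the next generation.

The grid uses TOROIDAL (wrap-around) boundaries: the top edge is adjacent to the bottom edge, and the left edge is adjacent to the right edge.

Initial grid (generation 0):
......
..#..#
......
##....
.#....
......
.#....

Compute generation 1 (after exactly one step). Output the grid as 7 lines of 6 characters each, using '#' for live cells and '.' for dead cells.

Answer: ###...
......
..#..#
..#...
..#...
###...
......

Derivation:
Simulating step by step:
Generation 0 (given above): 6 live cells
Generation 1: 10 live cells
(generation 1 grid is the final answer)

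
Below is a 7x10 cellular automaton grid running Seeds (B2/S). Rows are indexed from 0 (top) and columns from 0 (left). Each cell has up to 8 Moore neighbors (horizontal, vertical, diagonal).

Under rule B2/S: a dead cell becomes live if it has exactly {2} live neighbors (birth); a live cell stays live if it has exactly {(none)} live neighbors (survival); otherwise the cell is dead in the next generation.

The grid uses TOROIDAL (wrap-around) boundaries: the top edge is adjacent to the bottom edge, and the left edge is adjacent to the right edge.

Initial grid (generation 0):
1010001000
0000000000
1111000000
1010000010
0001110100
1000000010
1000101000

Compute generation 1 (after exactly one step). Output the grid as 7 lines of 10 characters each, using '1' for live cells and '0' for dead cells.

Simulating step by step:
Generation 0 (given above): 19 live cells
Generation 1: 12 live cells
(generation 1 grid is the final answer)

Answer: 0001000101
0000000001
0000000000
0000011100
1010001000
0100000000
0001000000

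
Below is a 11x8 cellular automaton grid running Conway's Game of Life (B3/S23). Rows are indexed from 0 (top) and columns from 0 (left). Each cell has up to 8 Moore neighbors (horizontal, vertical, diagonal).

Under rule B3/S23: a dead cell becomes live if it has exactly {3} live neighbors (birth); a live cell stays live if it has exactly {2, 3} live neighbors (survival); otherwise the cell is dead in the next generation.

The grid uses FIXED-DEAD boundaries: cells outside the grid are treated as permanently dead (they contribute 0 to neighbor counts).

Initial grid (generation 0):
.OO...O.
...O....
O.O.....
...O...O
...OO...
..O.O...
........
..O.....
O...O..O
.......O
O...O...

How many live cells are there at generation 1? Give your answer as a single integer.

Simulating step by step:
Generation 0 (given above): 19 live cells
Generation 1: 11 live cells
..O.....
...O....
..OO....
..OOO...
..O.O...
....O...
...O....
........
........
........
........
Population at generation 1: 11

Answer: 11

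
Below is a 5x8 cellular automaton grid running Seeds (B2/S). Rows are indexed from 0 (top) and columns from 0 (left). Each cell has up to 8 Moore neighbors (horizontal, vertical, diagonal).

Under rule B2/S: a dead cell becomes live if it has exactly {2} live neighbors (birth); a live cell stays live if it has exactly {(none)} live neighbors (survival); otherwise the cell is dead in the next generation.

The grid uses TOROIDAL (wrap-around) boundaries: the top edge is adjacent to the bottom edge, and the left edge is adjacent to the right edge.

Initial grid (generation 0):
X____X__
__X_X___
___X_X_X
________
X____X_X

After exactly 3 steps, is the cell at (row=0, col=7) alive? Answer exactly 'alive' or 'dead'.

Simulating step by step:
Generation 0 (given above): 10 live cells
Generation 1: 9 live cells
___X____
XX_____X
__X___X_
_____X__
_X__X___
Generation 2: 13 live cells
____X__X
___X__X_
_____X__
_XXXX_X_
__XX_X__
Generation 3: 5 live cells
________
_______X
_X_____X
________
X______X

Cell (0,7) at generation 3: 0 -> dead

Answer: dead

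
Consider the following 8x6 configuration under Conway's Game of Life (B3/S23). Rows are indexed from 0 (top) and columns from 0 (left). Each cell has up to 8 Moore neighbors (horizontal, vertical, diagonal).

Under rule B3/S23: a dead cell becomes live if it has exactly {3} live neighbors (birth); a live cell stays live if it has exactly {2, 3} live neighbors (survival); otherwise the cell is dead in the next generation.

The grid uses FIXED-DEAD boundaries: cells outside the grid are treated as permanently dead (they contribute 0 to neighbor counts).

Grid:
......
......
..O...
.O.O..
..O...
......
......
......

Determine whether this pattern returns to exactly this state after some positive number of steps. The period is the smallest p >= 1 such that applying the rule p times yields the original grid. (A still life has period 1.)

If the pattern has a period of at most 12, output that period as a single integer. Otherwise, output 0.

Answer: 1

Derivation:
Simulating and comparing each generation to the original:
Gen 0 (original, given above): 4 live cells
Gen 1: 4 live cells, MATCHES original -> period = 1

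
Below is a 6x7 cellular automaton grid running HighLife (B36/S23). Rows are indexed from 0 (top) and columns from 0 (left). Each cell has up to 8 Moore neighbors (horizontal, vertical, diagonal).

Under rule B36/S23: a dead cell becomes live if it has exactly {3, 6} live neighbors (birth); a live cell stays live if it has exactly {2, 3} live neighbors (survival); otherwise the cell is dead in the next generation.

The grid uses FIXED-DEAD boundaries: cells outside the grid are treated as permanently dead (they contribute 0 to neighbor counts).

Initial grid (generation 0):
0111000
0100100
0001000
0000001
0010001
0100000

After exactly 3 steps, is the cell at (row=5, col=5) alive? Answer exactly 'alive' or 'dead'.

Simulating step by step:
Generation 0 (given above): 10 live cells
Generation 1: 5 live cells
0111000
0100100
0000000
0000000
0000000
0000000
Generation 2: 5 live cells
0111000
0101000
0000000
0000000
0000000
0000000
Generation 3: 4 live cells
0101000
0101000
0000000
0000000
0000000
0000000

Cell (5,5) at generation 3: 0 -> dead

Answer: dead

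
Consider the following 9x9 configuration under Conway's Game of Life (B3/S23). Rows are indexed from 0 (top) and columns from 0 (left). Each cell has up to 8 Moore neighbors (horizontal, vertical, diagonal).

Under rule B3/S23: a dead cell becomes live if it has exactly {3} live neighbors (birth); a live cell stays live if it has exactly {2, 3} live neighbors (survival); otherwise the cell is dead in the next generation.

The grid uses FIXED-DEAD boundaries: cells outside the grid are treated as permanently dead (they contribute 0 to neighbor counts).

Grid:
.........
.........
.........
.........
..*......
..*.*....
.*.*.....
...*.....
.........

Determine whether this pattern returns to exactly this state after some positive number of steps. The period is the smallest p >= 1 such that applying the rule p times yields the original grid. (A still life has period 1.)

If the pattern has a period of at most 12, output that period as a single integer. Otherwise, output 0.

Simulating and comparing each generation to the original:
Gen 0 (original, given above): 6 live cells
Gen 1: 6 live cells, differs from original
Gen 2: 6 live cells, MATCHES original -> period = 2

Answer: 2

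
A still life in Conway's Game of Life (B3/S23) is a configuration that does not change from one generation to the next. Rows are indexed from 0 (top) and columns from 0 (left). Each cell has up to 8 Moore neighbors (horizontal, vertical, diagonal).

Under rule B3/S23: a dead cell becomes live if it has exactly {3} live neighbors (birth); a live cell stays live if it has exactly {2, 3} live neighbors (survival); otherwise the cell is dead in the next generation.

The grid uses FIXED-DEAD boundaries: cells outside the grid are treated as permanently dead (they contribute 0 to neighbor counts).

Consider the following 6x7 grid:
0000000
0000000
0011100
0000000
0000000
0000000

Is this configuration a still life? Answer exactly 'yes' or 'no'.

Answer: no

Derivation:
Compute generation 1 and compare to generation 0 (given above):
Generation 1:
0000000
0001000
0001000
0001000
0000000
0000000
Cell (1,3) differs: gen0=0 vs gen1=1 -> NOT a still life.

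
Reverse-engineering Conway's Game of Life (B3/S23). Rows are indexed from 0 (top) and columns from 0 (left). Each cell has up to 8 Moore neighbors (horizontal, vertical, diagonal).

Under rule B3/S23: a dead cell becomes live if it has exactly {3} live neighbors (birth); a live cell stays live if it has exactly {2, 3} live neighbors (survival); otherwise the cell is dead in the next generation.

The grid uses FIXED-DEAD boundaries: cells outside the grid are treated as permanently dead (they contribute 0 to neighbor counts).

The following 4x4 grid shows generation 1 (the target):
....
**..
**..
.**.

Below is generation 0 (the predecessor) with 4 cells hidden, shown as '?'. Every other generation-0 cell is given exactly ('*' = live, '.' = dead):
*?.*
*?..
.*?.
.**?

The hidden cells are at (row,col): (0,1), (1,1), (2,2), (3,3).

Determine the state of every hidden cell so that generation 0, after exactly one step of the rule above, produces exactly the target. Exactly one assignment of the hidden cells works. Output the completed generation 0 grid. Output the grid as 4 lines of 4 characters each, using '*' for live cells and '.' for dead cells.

Hidden generation-0 cells (in order): (0,1), (1,1), (2,2), (3,3).
A hidden cell only influences target cells in its own 3x3 neighborhood. Try each of the 2^4 = 16 assignments, step the completed generation 0 forward once under B3/S23, and compare with the target:
  (0,1)=. (1,1)=. (2,2)=. (3,3)=. -> step gives (2,2)='*' but target has '.' -> reject
  (0,1)=. (1,1)=. (2,2)=. (3,3)=* -> step reproduces the target at every cell -> ACCEPT
  (0,1)=. (1,1)=. (2,2)=* (3,3)=. -> step gives (1,1)='.' but target has '*' -> reject
  (0,1)=. (1,1)=. (2,2)=* (3,3)=* -> step gives (1,1)='.' but target has '*' -> reject
  (0,1)=. (1,1)=* (2,2)=. (3,3)=. -> step gives (0,0)='*' but target has '.' -> reject
  (0,1)=. (1,1)=* (2,2)=. (3,3)=* -> step gives (0,0)='*' but target has '.' -> reject
  (0,1)=. (1,1)=* (2,2)=* (3,3)=. -> step gives (0,0)='*' but target has '.' -> reject
  (0,1)=. (1,1)=* (2,2)=* (3,3)=* -> step gives (0,0)='*' but target has '.' -> reject
  (0,1)=* (1,1)=. (2,2)=. (3,3)=. -> step gives (0,0)='*' but target has '.' -> reject
  (0,1)=* (1,1)=. (2,2)=. (3,3)=* -> step gives (0,0)='*' but target has '.' -> reject
  (0,1)=* (1,1)=. (2,2)=* (3,3)=. -> step gives (0,0)='*' but target has '.' -> reject
  (0,1)=* (1,1)=. (2,2)=* (3,3)=* -> step gives (0,0)='*' but target has '.' -> reject
  (0,1)=* (1,1)=* (2,2)=. (3,3)=. -> step gives (0,0)='*' but target has '.' -> reject
  (0,1)=* (1,1)=* (2,2)=. (3,3)=* -> step gives (0,0)='*' but target has '.' -> reject
  (0,1)=* (1,1)=* (2,2)=* (3,3)=. -> step gives (0,0)='*' but target has '.' -> reject
  (0,1)=* (1,1)=* (2,2)=* (3,3)=* -> step gives (0,0)='*' but target has '.' -> reject
Unique solution: (0,1)=dead, (1,1)=dead, (2,2)=dead, (3,3)=live.
Check: live-neighbor counts of every cell in the completed generation 0:
1210
2321
3342
2231
Applying B3/S23 to generation 0 with these counts gives:
....
**..
**..
.**.
which matches the target exactly.

Answer: *..*
*...
.*..
.***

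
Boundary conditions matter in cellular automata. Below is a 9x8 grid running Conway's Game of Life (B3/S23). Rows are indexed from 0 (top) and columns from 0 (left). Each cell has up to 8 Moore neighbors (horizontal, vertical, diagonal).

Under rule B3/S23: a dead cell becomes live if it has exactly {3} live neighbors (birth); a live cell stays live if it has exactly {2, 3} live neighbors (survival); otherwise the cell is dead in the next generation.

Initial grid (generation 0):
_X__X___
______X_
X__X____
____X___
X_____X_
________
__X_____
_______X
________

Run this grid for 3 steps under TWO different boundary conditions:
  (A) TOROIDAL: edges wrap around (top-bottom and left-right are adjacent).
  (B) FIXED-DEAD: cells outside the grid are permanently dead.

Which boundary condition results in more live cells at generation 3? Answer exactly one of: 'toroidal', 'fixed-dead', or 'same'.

Answer: same

Derivation:
Under TOROIDAL boundary, generation 3:
________
________
________
________
________
________
________
________
________
Population = 0

Under FIXED-DEAD boundary, generation 3:
________
________
________
________
________
________
________
________
________
Population = 0

Comparison: toroidal=0, fixed-dead=0 -> same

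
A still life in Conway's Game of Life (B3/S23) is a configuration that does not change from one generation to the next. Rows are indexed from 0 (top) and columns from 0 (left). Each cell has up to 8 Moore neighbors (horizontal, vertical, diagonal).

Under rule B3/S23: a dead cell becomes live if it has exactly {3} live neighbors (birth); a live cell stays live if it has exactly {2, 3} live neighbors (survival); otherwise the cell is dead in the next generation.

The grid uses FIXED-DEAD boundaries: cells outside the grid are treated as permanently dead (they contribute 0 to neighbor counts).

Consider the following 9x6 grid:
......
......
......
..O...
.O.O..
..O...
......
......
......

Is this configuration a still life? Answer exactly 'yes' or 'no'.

Compute generation 1 and compare to generation 0 (given above):
Generation 1:
......
......
......
..O...
.O.O..
..O...
......
......
......
The grids are IDENTICAL -> still life.

Answer: yes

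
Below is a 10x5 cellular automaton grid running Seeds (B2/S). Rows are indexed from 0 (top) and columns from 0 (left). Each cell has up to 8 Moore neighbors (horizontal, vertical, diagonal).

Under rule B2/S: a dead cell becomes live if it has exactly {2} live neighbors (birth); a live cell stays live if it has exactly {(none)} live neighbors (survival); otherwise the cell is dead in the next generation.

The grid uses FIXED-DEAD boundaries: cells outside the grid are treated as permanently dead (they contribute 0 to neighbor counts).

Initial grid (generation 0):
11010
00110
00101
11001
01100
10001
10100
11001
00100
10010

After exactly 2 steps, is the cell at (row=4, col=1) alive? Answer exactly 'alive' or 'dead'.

Simulating step by step:
Generation 0 (given above): 22 live cells
Generation 1: 8 live cells
00001
10000
10000
00000
00001
00000
00001
00000
00001
01100
Generation 2: 10 live cells
00000
01000
01000
00000
00000
00011
00000
00011
01110
00010

Cell (4,1) at generation 2: 0 -> dead

Answer: dead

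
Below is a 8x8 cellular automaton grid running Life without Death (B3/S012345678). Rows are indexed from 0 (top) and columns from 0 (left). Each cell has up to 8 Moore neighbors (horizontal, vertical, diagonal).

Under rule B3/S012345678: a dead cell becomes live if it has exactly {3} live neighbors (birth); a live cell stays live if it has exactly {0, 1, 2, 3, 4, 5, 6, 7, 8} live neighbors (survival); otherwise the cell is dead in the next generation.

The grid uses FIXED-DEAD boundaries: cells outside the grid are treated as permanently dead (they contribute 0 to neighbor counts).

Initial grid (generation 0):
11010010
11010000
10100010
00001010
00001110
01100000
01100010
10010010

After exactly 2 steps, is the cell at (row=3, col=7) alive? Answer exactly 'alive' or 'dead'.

Simulating step by step:
Generation 0 (given above): 23 live cells
Generation 1: 34 live cells
11010010
11010000
10110110
00011011
00011110
01110010
11110010
11110010
Generation 2: 42 live cells
11010010
11010110
10110111
00011011
00011110
11110011
11111111
11110010

Cell (3,7) at generation 2: 1 -> alive

Answer: alive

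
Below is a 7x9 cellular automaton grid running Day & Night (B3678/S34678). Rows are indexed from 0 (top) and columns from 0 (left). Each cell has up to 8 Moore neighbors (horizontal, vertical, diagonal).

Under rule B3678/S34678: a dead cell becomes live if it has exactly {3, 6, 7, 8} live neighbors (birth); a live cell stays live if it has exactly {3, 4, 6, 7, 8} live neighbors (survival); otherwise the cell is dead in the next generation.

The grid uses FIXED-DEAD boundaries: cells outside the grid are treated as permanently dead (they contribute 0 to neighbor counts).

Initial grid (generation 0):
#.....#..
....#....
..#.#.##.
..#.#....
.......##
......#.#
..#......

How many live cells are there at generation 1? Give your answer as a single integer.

Answer: 7

Derivation:
Simulating step by step:
Generation 0 (given above): 14 live cells
Generation 1: 7 live cells
.........
...#..##.
.........
.....##.#
.......#.
.........
.........
Population at generation 1: 7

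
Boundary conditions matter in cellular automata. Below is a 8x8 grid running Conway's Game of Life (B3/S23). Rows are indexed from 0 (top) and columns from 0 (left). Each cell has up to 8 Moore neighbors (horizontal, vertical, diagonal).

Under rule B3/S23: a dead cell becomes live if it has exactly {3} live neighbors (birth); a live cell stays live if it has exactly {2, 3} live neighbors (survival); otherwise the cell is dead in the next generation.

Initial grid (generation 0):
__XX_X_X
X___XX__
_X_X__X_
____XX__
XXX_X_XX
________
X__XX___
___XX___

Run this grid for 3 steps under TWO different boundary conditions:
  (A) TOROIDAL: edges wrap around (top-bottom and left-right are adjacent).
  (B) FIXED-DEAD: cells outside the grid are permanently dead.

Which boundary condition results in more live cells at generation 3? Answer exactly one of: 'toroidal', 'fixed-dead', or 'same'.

Answer: fixed-dead

Derivation:
Under TOROIDAL boundary, generation 3:
________
__X_____
__X_____
__X_X___
________
___X__X_
XX_XXX__
X_XX_XXX
Population = 17

Under FIXED-DEAD boundary, generation 3:
____XXX_
___X____
____X__X
__X_X__X
X____XXX
X__X____
_XX_____
___X____
Population = 18

Comparison: toroidal=17, fixed-dead=18 -> fixed-dead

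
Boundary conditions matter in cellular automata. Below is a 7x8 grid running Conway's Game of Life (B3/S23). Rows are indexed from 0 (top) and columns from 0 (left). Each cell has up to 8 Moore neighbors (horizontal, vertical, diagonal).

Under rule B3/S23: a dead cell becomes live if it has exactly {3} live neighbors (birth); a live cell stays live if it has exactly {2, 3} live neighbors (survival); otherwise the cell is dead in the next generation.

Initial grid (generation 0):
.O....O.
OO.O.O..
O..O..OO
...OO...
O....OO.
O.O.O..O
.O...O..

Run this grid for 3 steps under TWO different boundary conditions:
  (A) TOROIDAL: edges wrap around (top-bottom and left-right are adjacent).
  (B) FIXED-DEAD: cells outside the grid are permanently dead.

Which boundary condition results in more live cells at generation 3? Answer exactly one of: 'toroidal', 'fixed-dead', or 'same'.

Under TOROIDAL boundary, generation 3:
.O.OO...
.O.OO.OO
O..OO...
O..O.O.O
...O.O..
....OO..
OO..O...
Population = 22

Under FIXED-DEAD boundary, generation 3:
...OO...
O..OO...
OO.O..O.
OO.O...O
.....OO.
....OOO.
........
Population = 18

Comparison: toroidal=22, fixed-dead=18 -> toroidal

Answer: toroidal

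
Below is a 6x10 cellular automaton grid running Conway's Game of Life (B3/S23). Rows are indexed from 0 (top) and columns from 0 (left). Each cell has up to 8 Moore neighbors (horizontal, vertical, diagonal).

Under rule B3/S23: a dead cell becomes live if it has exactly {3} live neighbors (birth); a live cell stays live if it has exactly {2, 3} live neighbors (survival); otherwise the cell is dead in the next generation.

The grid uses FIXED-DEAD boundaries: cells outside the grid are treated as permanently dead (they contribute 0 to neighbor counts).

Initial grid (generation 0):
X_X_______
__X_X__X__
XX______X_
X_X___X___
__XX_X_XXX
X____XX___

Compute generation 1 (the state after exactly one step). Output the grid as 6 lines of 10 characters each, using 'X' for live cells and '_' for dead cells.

Simulating step by step:
Generation 0 (given above): 20 live cells
Generation 1: 25 live cells
(generation 1 grid is the final answer)

Answer: _X_X______
X_XX______
X_XX___X__
X_XX__X__X
__XXXX_XX_
____XXXXX_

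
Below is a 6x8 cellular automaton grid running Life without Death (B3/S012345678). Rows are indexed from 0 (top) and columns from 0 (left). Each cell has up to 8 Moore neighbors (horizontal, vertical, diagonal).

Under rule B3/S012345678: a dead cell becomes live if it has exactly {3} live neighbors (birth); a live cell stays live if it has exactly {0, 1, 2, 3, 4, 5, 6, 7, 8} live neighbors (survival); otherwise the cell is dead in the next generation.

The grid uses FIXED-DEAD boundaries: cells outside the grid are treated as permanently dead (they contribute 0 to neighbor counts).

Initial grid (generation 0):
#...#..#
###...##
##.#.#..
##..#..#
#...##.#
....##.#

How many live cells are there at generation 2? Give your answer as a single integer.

Simulating step by step:
Generation 0 (given above): 23 live cells
Generation 1: 33 live cells
#...#.##
########
##.###.#
#####..#
##.###.#
....##.#
Generation 2: 35 live cells
#.#.#.##
########
##.###.#
#####..#
##.###.#
...###.#
Population at generation 2: 35

Answer: 35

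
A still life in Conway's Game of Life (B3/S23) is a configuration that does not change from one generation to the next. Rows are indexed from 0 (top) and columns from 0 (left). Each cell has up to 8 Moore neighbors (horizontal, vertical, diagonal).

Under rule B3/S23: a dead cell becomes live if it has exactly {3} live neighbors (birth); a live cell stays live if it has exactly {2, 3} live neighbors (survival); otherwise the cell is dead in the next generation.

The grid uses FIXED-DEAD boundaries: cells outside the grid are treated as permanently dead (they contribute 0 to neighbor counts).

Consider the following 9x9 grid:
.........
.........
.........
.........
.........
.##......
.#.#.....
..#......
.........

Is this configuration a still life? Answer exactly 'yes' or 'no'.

Answer: yes

Derivation:
Compute generation 1 and compare to generation 0 (given above):
Generation 1:
.........
.........
.........
.........
.........
.##......
.#.#.....
..#......
.........
The grids are IDENTICAL -> still life.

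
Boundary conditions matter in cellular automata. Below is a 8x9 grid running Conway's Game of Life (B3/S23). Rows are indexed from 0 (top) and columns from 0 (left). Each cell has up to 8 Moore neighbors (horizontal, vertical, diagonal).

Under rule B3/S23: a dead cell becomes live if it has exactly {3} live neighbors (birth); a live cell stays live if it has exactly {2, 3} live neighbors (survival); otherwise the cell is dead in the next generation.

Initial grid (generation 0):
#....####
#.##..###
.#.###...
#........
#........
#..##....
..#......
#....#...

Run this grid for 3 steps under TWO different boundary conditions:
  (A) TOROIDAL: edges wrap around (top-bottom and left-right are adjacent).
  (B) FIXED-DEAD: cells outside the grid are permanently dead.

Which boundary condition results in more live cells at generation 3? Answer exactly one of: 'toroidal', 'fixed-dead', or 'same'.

Answer: toroidal

Derivation:
Under TOROIDAL boundary, generation 3:
#.....#..
#........
.#######.
#...#.###
..#..#.#.
#..##....
.........
#.....#..
Population = 23

Under FIXED-DEAD boundary, generation 3:
.##......
.##...##.
...#.###.
....#.##.
..#..#...
..###....
..###....
.........
Population = 21

Comparison: toroidal=23, fixed-dead=21 -> toroidal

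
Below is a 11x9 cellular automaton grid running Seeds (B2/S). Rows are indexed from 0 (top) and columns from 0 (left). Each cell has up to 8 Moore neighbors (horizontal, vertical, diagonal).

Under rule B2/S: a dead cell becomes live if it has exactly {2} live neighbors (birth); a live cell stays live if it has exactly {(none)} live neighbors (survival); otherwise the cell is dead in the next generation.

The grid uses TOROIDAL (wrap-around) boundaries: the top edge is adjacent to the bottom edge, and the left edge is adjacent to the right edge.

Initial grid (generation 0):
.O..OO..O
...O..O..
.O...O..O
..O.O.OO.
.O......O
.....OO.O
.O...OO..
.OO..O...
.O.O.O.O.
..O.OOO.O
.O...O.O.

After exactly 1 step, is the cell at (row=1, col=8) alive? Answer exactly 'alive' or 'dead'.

Simulating step by step:
Generation 0 (given above): 36 live cells
Generation 1: 14 live cells
...O.....
.O......O
O........
...O.....
..OOO....
.OO.O....
.........
...O...O.
........O
.........
.........

Cell (1,8) at generation 1: 1 -> alive

Answer: alive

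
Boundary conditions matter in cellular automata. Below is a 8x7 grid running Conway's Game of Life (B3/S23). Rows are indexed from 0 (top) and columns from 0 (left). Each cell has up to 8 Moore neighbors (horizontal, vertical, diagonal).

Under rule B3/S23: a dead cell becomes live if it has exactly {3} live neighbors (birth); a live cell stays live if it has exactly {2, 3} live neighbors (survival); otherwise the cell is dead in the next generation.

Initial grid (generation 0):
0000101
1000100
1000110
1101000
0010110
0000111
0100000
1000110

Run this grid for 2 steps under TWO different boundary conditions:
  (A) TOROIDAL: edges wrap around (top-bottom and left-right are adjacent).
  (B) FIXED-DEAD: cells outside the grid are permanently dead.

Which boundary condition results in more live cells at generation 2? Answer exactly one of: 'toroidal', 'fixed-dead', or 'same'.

Under TOROIDAL boundary, generation 2:
0100000
1110000
1000010
0000000
0000101
0011001
1001000
0101100
Population = 16

Under FIXED-DEAD boundary, generation 2:
0000100
0001000
1000010
1000010
1000110
0011001
0000010
0000000
Population = 13

Comparison: toroidal=16, fixed-dead=13 -> toroidal

Answer: toroidal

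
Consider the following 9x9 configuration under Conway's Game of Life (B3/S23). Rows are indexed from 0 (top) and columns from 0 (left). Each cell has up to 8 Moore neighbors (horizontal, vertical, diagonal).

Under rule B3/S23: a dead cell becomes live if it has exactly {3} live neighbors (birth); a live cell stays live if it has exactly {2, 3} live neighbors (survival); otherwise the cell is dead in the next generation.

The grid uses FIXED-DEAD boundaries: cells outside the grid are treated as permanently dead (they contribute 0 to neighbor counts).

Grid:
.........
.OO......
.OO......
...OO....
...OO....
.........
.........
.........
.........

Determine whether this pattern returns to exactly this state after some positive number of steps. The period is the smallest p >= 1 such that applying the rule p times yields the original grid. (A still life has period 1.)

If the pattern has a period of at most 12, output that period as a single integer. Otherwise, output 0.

Simulating and comparing each generation to the original:
Gen 0 (original, given above): 8 live cells
Gen 1: 6 live cells, differs from original
Gen 2: 8 live cells, MATCHES original -> period = 2

Answer: 2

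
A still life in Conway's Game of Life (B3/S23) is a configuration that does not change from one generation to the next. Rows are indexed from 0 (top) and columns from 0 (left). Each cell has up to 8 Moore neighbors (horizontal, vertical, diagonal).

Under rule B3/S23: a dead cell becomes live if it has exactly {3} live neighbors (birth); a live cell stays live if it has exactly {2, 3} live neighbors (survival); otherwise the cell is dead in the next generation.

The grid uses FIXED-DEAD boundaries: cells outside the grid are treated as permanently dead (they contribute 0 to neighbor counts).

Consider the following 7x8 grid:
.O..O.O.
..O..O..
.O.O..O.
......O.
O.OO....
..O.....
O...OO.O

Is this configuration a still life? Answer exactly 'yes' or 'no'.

Answer: no

Derivation:
Compute generation 1 and compare to generation 0 (given above):
Generation 1:
.....O..
.OOOOOO.
..O..OO.
.O.O....
.OOO....
..O.O...
........
Cell (0,1) differs: gen0=1 vs gen1=0 -> NOT a still life.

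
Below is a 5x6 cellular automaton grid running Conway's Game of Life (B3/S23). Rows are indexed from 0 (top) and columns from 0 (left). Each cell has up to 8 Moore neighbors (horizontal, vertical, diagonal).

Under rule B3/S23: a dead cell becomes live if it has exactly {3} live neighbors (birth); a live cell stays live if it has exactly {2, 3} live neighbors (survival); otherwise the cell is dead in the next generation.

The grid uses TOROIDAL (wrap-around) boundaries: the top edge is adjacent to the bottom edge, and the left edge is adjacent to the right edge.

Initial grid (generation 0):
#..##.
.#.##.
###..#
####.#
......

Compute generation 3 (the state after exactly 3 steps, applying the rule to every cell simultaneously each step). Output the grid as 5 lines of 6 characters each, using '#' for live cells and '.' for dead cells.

Simulating step by step:
Generation 0 (given above): 15 live cells
Generation 1: 7 live cells
..####
......
......
...###
......
Generation 2: 7 live cells
...##.
...##.
....#.
....#.
..#...
Generation 3: 7 live cells
(generation 3 grid is the final answer)

Answer: ..#.#.
.....#
....##
...#..
....#.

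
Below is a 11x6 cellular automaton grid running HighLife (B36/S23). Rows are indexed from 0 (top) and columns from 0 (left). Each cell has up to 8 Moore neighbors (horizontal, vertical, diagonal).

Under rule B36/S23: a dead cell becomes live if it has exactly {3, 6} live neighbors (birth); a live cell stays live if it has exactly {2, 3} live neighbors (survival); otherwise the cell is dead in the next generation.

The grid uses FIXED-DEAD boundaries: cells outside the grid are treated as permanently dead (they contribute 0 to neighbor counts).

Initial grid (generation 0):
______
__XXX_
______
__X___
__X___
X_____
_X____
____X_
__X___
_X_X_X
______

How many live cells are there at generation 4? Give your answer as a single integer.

Answer: 6

Derivation:
Simulating step by step:
Generation 0 (given above): 12 live cells
Generation 1: 9 live cells
___X__
___X__
__X___
______
_X____
_X____
______
______
__XXX_
__X___
______
Generation 2: 6 live cells
______
__XX__
______
______
______
______
______
___X__
__XX__
__X___
______
Generation 3: 6 live cells
______
______
______
______
______
______
______
__XX__
__XX__
__XX__
______
Generation 4: 6 live cells
______
______
______
______
______
______
______
__XX__
_X__X_
__XX__
______
Population at generation 4: 6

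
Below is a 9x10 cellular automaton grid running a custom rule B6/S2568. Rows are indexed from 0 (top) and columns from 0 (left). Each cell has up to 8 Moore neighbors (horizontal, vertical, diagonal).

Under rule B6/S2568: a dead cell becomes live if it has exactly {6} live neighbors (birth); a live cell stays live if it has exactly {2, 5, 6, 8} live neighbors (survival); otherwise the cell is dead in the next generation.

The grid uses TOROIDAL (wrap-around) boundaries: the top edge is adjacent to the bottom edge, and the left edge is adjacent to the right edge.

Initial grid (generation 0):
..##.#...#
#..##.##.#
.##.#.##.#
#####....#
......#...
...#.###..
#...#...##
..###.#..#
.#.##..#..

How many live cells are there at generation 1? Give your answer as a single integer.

Answer: 14

Derivation:
Simulating step by step:
Generation 0 (given above): 40 live cells
Generation 1: 14 live cells
...##....#
...#......
.##.......
....#....#
..........
..........
#.........
...#......
.####.....
Population at generation 1: 14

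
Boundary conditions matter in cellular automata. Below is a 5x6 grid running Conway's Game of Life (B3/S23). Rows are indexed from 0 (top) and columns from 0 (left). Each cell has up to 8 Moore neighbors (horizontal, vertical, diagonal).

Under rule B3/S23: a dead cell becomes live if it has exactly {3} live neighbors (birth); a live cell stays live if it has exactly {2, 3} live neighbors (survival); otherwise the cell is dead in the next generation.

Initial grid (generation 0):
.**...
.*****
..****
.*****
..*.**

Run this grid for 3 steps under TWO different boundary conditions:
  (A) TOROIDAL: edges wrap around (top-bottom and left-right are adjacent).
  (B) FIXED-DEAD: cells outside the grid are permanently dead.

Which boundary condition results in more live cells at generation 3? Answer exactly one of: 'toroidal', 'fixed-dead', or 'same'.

Under TOROIDAL boundary, generation 3:
......
......
......
......
......
Population = 0

Under FIXED-DEAD boundary, generation 3:
......
......
......
.**...
.**...
Population = 4

Comparison: toroidal=0, fixed-dead=4 -> fixed-dead

Answer: fixed-dead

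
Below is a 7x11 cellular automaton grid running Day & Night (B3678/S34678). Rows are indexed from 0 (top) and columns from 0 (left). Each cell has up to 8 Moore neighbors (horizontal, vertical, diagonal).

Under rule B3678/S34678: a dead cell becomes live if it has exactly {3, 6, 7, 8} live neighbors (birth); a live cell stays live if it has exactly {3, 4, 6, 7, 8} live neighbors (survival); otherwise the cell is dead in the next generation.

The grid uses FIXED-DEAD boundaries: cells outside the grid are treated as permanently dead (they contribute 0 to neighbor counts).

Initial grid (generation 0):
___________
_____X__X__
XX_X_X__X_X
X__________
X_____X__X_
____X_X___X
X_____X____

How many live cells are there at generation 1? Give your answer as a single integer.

Answer: 9

Derivation:
Simulating step by step:
Generation 0 (given above): 17 live cells
Generation 1: 9 live cells
___________
____X____X_
____X____X_
X________X_
_____X_____
_______X___
_____X_____
Population at generation 1: 9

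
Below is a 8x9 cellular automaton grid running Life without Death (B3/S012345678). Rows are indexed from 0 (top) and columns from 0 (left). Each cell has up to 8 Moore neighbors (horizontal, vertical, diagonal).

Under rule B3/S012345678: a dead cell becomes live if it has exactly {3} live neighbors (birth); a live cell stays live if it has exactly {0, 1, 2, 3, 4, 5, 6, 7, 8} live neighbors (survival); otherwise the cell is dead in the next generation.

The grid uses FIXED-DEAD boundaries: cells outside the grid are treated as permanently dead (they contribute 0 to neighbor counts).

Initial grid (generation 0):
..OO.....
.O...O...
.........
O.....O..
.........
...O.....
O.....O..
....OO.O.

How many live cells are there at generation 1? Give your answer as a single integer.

Simulating step by step:
Generation 0 (given above): 12 live cells
Generation 1: 16 live cells
..OO.....
.OO..O...
.........
O.....O..
.........
...O.....
O...OOO..
....OOOO.
Population at generation 1: 16

Answer: 16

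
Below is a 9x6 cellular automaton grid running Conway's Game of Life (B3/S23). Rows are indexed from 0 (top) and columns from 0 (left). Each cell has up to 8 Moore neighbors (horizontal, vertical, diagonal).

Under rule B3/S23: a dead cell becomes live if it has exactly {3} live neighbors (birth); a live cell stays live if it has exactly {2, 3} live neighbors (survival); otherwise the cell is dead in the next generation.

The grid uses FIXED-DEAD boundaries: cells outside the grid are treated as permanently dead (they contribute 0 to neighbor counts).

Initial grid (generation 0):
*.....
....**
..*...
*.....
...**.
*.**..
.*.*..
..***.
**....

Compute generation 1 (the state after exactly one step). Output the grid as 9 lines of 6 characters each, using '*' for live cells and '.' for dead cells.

Simulating step by step:
Generation 0 (given above): 17 live cells
Generation 1: 13 live cells
(generation 1 grid is the final answer)

Answer: ......
......
......
...*..
.****.
.*....
.*....
*..**.
.***..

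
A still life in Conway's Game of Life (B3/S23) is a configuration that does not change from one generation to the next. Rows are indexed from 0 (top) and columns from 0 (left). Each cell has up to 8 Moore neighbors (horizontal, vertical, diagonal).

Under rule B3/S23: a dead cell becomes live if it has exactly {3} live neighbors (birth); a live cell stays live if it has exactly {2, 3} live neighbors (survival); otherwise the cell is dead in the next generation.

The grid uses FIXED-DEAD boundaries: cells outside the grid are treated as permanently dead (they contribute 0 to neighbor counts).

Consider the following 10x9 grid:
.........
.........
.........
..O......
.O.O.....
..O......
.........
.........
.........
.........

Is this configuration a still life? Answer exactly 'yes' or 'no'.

Compute generation 1 and compare to generation 0 (given above):
Generation 1:
.........
.........
.........
..O......
.O.O.....
..O......
.........
.........
.........
.........
The grids are IDENTICAL -> still life.

Answer: yes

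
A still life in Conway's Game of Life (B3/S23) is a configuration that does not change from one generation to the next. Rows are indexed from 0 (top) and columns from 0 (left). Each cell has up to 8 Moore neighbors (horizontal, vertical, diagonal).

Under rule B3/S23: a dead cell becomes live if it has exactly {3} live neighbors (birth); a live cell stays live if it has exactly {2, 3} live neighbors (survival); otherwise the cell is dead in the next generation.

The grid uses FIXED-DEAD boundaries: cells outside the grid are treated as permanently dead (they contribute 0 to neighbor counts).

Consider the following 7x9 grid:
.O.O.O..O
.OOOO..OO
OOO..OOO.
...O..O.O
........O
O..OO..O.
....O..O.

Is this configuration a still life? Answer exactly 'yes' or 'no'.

Compute generation 1 and compare to generation 0 (given above):
Generation 1:
.O.O...OO
........O
O....O...
.OO..OO.O
...OO...O
...OO..OO
...OO....
Cell (0,5) differs: gen0=1 vs gen1=0 -> NOT a still life.

Answer: no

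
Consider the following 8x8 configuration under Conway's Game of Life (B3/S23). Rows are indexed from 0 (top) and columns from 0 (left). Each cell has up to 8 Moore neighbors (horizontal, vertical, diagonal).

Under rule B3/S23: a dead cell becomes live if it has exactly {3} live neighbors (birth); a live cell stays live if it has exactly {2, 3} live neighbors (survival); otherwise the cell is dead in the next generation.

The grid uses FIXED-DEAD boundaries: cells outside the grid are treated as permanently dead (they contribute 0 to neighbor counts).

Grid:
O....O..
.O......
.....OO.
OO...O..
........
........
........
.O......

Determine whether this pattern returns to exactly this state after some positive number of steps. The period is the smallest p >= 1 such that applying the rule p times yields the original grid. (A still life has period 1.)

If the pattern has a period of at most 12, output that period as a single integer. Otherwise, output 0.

Answer: 0

Derivation:
Simulating and comparing each generation to the original:
Gen 0 (original, given above): 9 live cells
Gen 1: 8 live cells, differs from original
Gen 2: 6 live cells, differs from original
Gen 3: 6 live cells, differs from original
Gen 4: 6 live cells, differs from original
Gen 5: 6 live cells, differs from original
Gen 6: 6 live cells, differs from original
Gen 7: 6 live cells, differs from original
Gen 8: 6 live cells, differs from original
Gen 9: 6 live cells, differs from original
Gen 10: 6 live cells, differs from original
Gen 11: 6 live cells, differs from original
Gen 12: 6 live cells, differs from original
No period found within 12 steps.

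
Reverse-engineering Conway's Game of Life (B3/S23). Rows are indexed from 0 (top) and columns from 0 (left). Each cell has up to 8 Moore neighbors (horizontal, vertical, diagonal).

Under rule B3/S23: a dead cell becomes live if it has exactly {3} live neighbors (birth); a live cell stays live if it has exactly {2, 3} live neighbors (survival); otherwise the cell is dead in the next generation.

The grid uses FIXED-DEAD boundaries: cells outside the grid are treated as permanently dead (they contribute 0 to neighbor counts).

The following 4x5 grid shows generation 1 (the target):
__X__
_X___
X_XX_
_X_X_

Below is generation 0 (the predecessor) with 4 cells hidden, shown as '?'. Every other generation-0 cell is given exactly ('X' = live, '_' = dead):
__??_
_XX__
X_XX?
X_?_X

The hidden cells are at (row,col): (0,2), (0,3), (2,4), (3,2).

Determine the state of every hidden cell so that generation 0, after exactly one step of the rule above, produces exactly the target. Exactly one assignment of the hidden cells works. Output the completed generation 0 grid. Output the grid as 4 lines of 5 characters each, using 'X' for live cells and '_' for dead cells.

Answer: ___X_
_XX__
X_XX_
X___X

Derivation:
Hidden generation-0 cells (in order): (0,2), (0,3), (2,4), (3,2).
A hidden cell only influences target cells in its own 3x3 neighborhood. Try each of the 2^4 = 16 assignments, step the completed generation 0 forward once under B3/S23, and compare with the target:
  (0,2)=_ (0,3)=_ (2,4)=_ (3,2)=_ -> step gives (0,2)='_' but target has 'X' -> reject
  (0,2)=_ (0,3)=_ (2,4)=_ (3,2)=X -> step gives (0,2)='_' but target has 'X' -> reject
  (0,2)=_ (0,3)=_ (2,4)=X (3,2)=_ -> step gives (0,2)='_' but target has 'X' -> reject
  (0,2)=_ (0,3)=_ (2,4)=X (3,2)=X -> step gives (0,2)='_' but target has 'X' -> reject
  (0,2)=_ (0,3)=X (2,4)=_ (3,2)=_ -> step reproduces the target at every cell -> ACCEPT
  (0,2)=_ (0,3)=X (2,4)=_ (3,2)=X -> step gives (2,2)='_' but target has 'X' -> reject
  (0,2)=_ (0,3)=X (2,4)=X (3,2)=_ -> step gives (1,4)='X' but target has '_' -> reject
  (0,2)=_ (0,3)=X (2,4)=X (3,2)=X -> step gives (1,4)='X' but target has '_' -> reject
  (0,2)=X (0,3)=_ (2,4)=_ (3,2)=_ -> step gives (0,1)='X' but target has '_' -> reject
  (0,2)=X (0,3)=_ (2,4)=_ (3,2)=X -> step gives (0,1)='X' but target has '_' -> reject
  (0,2)=X (0,3)=_ (2,4)=X (3,2)=_ -> step gives (0,1)='X' but target has '_' -> reject
  (0,2)=X (0,3)=_ (2,4)=X (3,2)=X -> step gives (0,1)='X' but target has '_' -> reject
  (0,2)=X (0,3)=X (2,4)=_ (3,2)=_ -> step gives (0,1)='X' but target has '_' -> reject
  (0,2)=X (0,3)=X (2,4)=_ (3,2)=X -> step gives (0,1)='X' but target has '_' -> reject
  (0,2)=X (0,3)=X (2,4)=X (3,2)=_ -> step gives (0,1)='X' but target has '_' -> reject
  (0,2)=X (0,3)=X (2,4)=X (3,2)=X -> step gives (0,1)='X' but target has '_' -> reject
Unique solution: (0,2)=dead, (0,3)=live, (2,4)=dead, (3,2)=dead.
Check: live-neighbor counts of every cell in the completed generation 0:
12311
23442
25332
13231
Applying B3/S23 to generation 0 with these counts gives:
__X__
_X___
X_XX_
_X_X_
which matches the target exactly.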